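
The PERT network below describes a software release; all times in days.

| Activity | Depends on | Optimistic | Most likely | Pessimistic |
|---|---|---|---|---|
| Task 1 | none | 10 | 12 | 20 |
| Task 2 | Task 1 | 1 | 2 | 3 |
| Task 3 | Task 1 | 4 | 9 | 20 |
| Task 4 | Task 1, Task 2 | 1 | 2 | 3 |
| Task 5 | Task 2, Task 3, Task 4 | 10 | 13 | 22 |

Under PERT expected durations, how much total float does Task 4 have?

6 days

te_Task 1 = (10 + 4·12 + 20)/6 = 78/6 = 13
te_Task 2 = (1 + 4·2 + 3)/6 = 12/6 = 2
te_Task 3 = (4 + 4·9 + 20)/6 = 60/6 = 10
te_Task 4 = (1 + 4·2 + 3)/6 = 12/6 = 2
te_Task 5 = (10 + 4·13 + 22)/6 = 84/6 = 14

Forward pass:
ES_Task 1 = 0; EF_Task 1 = 13
ES_Task 2 = 13; EF_Task 2 = 13+2 = 15
ES_Task 3 = 13; EF_Task 3 = 13+10 = 23
ES_Task 4 = max(EF_Task 1=13, EF_Task 2=15) = 15; EF_Task 4 = 15+2 = 17
ES_Task 5 = max(EF_Task 2=15, EF_Task 3=23, EF_Task 4=17) = 23; EF_Task 5 = 23+14 = 37
Expected project duration μ = 37 days. Critical path: Task 1 → Task 3 → Task 5.

Backward pass:
LF_Task 5 = 37; LS_Task 5 = 37−14 = 23
LF_Task 4 = LS_Task 5 = 23; LS_Task 4 = 23−2 = 21
LF_Task 3 = LS_Task 5 = 23; LS_Task 3 = 23−10 = 13
LF_Task 2 = min(LS_Task 4=21, LS_Task 5=23) = 21; LS_Task 2 = 21−2 = 19
LF_Task 1 = min(LS_Task 2=19, LS_Task 3=13, LS_Task 4=21) = 13; LS_Task 1 = 13−13 = 0
Slack_Task 4 = LS_Task 4 − ES_Task 4 = 21 − 15 = 6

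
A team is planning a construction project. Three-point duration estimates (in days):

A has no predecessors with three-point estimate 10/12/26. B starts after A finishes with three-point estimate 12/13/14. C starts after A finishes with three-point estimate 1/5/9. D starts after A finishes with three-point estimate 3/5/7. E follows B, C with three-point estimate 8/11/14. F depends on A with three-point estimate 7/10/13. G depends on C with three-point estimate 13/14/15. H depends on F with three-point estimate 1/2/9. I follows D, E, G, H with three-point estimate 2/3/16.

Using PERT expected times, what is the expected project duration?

te_A = (10 + 4·12 + 26)/6 = 84/6 = 14
te_B = (12 + 4·13 + 14)/6 = 78/6 = 13
te_C = (1 + 4·5 + 9)/6 = 30/6 = 5
te_D = (3 + 4·5 + 7)/6 = 30/6 = 5
te_E = (8 + 4·11 + 14)/6 = 66/6 = 11
te_F = (7 + 4·10 + 13)/6 = 60/6 = 10
te_G = (13 + 4·14 + 15)/6 = 84/6 = 14
te_H = (1 + 4·2 + 9)/6 = 18/6 = 3
te_I = (2 + 4·3 + 16)/6 = 30/6 = 5

Forward pass:
ES_A = 0; EF_A = 14
ES_B = 14; EF_B = 14+13 = 27
ES_C = 14; EF_C = 14+5 = 19
ES_D = 14; EF_D = 14+5 = 19
ES_E = max(EF_B=27, EF_C=19) = 27; EF_E = 27+11 = 38
ES_F = 14; EF_F = 14+10 = 24
ES_G = 19; EF_G = 19+14 = 33
ES_H = 24; EF_H = 24+3 = 27
ES_I = max(EF_D=19, EF_E=38, EF_G=33, EF_H=27) = 38; EF_I = 38+5 = 43
Expected project duration μ = 43 days. Critical path: A → B → E → I.

43 days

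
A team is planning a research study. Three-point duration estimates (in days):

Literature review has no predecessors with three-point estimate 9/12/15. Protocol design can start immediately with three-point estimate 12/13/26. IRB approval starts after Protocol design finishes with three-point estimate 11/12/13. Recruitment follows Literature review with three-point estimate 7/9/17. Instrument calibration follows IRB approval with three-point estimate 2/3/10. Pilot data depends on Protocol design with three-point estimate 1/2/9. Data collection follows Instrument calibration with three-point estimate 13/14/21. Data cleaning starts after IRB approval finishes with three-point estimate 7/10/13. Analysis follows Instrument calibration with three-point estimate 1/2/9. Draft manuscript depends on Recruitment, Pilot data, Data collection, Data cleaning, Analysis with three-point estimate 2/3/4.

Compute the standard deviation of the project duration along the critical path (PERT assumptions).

3.04 days

te_Literature review = (9 + 4·12 + 15)/6 = 72/6 = 12; σ²_Literature review = ((15−9)/6)² = 1.000
te_Protocol design = (12 + 4·13 + 26)/6 = 90/6 = 15; σ²_Protocol design = ((26−12)/6)² = 5.444
te_IRB approval = (11 + 4·12 + 13)/6 = 72/6 = 12; σ²_IRB approval = ((13−11)/6)² = 0.111
te_Recruitment = (7 + 4·9 + 17)/6 = 60/6 = 10; σ²_Recruitment = ((17−7)/6)² = 2.778
te_Instrument calibration = (2 + 4·3 + 10)/6 = 24/6 = 4; σ²_Instrument calibration = ((10−2)/6)² = 1.778
te_Pilot data = (1 + 4·2 + 9)/6 = 18/6 = 3; σ²_Pilot data = ((9−1)/6)² = 1.778
te_Data collection = (13 + 4·14 + 21)/6 = 90/6 = 15; σ²_Data collection = ((21−13)/6)² = 1.778
te_Data cleaning = (7 + 4·10 + 13)/6 = 60/6 = 10; σ²_Data cleaning = ((13−7)/6)² = 1.000
te_Analysis = (1 + 4·2 + 9)/6 = 18/6 = 3; σ²_Analysis = ((9−1)/6)² = 1.778
te_Draft manuscript = (2 + 4·3 + 4)/6 = 18/6 = 3; σ²_Draft manuscript = ((4−2)/6)² = 0.111

Forward pass:
ES_Literature review = 0; EF_Literature review = 12
ES_Protocol design = 0; EF_Protocol design = 15
ES_IRB approval = 15; EF_IRB approval = 15+12 = 27
ES_Recruitment = 12; EF_Recruitment = 12+10 = 22
ES_Instrument calibration = 27; EF_Instrument calibration = 27+4 = 31
ES_Pilot data = 15; EF_Pilot data = 15+3 = 18
ES_Data collection = 31; EF_Data collection = 31+15 = 46
ES_Data cleaning = 27; EF_Data cleaning = 27+10 = 37
ES_Analysis = 31; EF_Analysis = 31+3 = 34
ES_Draft manuscript = max(EF_Recruitment=22, EF_Pilot data=18, EF_Data collection=46, EF_Data cleaning=37, EF_Analysis=34) = 46; EF_Draft manuscript = 46+3 = 49
Expected project duration μ = 49 days. Critical path: Protocol design → IRB approval → Instrument calibration → Data collection → Draft manuscript.

Variance along critical path = 5.444 + 0.111 + 1.778 + 1.778 + 0.111 = 9.222
σ = √9.222 = 3.037 days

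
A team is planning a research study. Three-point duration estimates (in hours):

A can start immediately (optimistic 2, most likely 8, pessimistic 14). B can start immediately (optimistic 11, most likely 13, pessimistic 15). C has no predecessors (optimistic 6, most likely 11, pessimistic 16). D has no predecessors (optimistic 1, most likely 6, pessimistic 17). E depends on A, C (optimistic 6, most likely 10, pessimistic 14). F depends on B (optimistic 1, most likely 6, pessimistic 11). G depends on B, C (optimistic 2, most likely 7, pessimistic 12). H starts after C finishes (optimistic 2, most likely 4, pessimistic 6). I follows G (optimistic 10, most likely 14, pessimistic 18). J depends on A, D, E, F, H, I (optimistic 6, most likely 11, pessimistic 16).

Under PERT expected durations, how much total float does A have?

16 hours

te_A = (2 + 4·8 + 14)/6 = 48/6 = 8
te_B = (11 + 4·13 + 15)/6 = 78/6 = 13
te_C = (6 + 4·11 + 16)/6 = 66/6 = 11
te_D = (1 + 4·6 + 17)/6 = 42/6 = 7
te_E = (6 + 4·10 + 14)/6 = 60/6 = 10
te_F = (1 + 4·6 + 11)/6 = 36/6 = 6
te_G = (2 + 4·7 + 12)/6 = 42/6 = 7
te_H = (2 + 4·4 + 6)/6 = 24/6 = 4
te_I = (10 + 4·14 + 18)/6 = 84/6 = 14
te_J = (6 + 4·11 + 16)/6 = 66/6 = 11

Forward pass:
ES_A = 0; EF_A = 8
ES_B = 0; EF_B = 13
ES_C = 0; EF_C = 11
ES_D = 0; EF_D = 7
ES_E = max(EF_A=8, EF_C=11) = 11; EF_E = 11+10 = 21
ES_F = 13; EF_F = 13+6 = 19
ES_G = max(EF_B=13, EF_C=11) = 13; EF_G = 13+7 = 20
ES_H = 11; EF_H = 11+4 = 15
ES_I = 20; EF_I = 20+14 = 34
ES_J = max(EF_A=8, EF_D=7, EF_E=21, EF_F=19, EF_H=15, EF_I=34) = 34; EF_J = 34+11 = 45
Expected project duration μ = 45 hours. Critical path: B → G → I → J.

Backward pass:
LF_J = 45; LS_J = 45−11 = 34
LF_I = LS_J = 34; LS_I = 34−14 = 20
LF_H = LS_J = 34; LS_H = 34−4 = 30
LF_G = LS_I = 20; LS_G = 20−7 = 13
LF_F = LS_J = 34; LS_F = 34−6 = 28
LF_E = LS_J = 34; LS_E = 34−10 = 24
LF_D = LS_J = 34; LS_D = 34−7 = 27
LF_C = min(LS_E=24, LS_G=13, LS_H=30) = 13; LS_C = 13−11 = 2
LF_B = min(LS_F=28, LS_G=13) = 13; LS_B = 13−13 = 0
LF_A = min(LS_E=24, LS_J=34) = 24; LS_A = 24−8 = 16
Slack_A = LS_A − ES_A = 16 − 0 = 16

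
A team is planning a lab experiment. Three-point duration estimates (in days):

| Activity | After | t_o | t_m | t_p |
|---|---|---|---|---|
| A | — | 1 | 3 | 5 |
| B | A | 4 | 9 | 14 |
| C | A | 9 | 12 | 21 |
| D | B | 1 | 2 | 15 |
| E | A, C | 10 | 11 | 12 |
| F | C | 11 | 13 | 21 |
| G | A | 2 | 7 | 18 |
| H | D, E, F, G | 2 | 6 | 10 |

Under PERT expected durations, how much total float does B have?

14 days

te_A = (1 + 4·3 + 5)/6 = 18/6 = 3
te_B = (4 + 4·9 + 14)/6 = 54/6 = 9
te_C = (9 + 4·12 + 21)/6 = 78/6 = 13
te_D = (1 + 4·2 + 15)/6 = 24/6 = 4
te_E = (10 + 4·11 + 12)/6 = 66/6 = 11
te_F = (11 + 4·13 + 21)/6 = 84/6 = 14
te_G = (2 + 4·7 + 18)/6 = 48/6 = 8
te_H = (2 + 4·6 + 10)/6 = 36/6 = 6

Forward pass:
ES_A = 0; EF_A = 3
ES_B = 3; EF_B = 3+9 = 12
ES_C = 3; EF_C = 3+13 = 16
ES_D = 12; EF_D = 12+4 = 16
ES_E = max(EF_A=3, EF_C=16) = 16; EF_E = 16+11 = 27
ES_F = 16; EF_F = 16+14 = 30
ES_G = 3; EF_G = 3+8 = 11
ES_H = max(EF_D=16, EF_E=27, EF_F=30, EF_G=11) = 30; EF_H = 30+6 = 36
Expected project duration μ = 36 days. Critical path: A → C → F → H.

Backward pass:
LF_H = 36; LS_H = 36−6 = 30
LF_G = LS_H = 30; LS_G = 30−8 = 22
LF_F = LS_H = 30; LS_F = 30−14 = 16
LF_E = LS_H = 30; LS_E = 30−11 = 19
LF_D = LS_H = 30; LS_D = 30−4 = 26
LF_C = min(LS_E=19, LS_F=16) = 16; LS_C = 16−13 = 3
LF_B = LS_D = 26; LS_B = 26−9 = 17
LF_A = min(LS_B=17, LS_C=3, LS_E=19, LS_G=22) = 3; LS_A = 3−3 = 0
Slack_B = LS_B − ES_B = 17 − 3 = 14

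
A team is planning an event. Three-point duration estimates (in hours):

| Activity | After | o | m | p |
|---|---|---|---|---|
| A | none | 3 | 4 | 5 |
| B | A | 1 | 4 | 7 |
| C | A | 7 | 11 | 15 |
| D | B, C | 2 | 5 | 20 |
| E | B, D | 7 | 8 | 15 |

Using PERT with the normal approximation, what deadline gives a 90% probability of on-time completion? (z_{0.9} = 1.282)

35.6 hours

te_A = (3 + 4·4 + 5)/6 = 24/6 = 4; σ²_A = ((5−3)/6)² = 0.111
te_B = (1 + 4·4 + 7)/6 = 24/6 = 4; σ²_B = ((7−1)/6)² = 1.000
te_C = (7 + 4·11 + 15)/6 = 66/6 = 11; σ²_C = ((15−7)/6)² = 1.778
te_D = (2 + 4·5 + 20)/6 = 42/6 = 7; σ²_D = ((20−2)/6)² = 9.000
te_E = (7 + 4·8 + 15)/6 = 54/6 = 9; σ²_E = ((15−7)/6)² = 1.778

Forward pass:
ES_A = 0; EF_A = 4
ES_B = 4; EF_B = 4+4 = 8
ES_C = 4; EF_C = 4+11 = 15
ES_D = max(EF_B=8, EF_C=15) = 15; EF_D = 15+7 = 22
ES_E = max(EF_B=8, EF_D=22) = 22; EF_E = 22+9 = 31
Expected project duration μ = 31 hours. Critical path: A → C → D → E.

Variance along critical path = 0.111 + 1.778 + 9.000 + 1.778 = 12.667; σ = 3.559 hours.
D = μ + z·σ = 31 + 1.282·3.559 = 35.6 hours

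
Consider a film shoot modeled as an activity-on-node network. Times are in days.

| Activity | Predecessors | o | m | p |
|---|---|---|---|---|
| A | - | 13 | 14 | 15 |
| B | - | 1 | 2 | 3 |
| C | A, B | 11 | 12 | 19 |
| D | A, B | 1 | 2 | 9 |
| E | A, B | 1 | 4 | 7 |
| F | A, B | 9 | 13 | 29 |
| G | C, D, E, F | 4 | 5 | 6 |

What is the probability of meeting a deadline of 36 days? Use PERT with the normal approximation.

te_A = (13 + 4·14 + 15)/6 = 84/6 = 14; σ²_A = ((15−13)/6)² = 0.111
te_B = (1 + 4·2 + 3)/6 = 12/6 = 2; σ²_B = ((3−1)/6)² = 0.111
te_C = (11 + 4·12 + 19)/6 = 78/6 = 13; σ²_C = ((19−11)/6)² = 1.778
te_D = (1 + 4·2 + 9)/6 = 18/6 = 3; σ²_D = ((9−1)/6)² = 1.778
te_E = (1 + 4·4 + 7)/6 = 24/6 = 4; σ²_E = ((7−1)/6)² = 1.000
te_F = (9 + 4·13 + 29)/6 = 90/6 = 15; σ²_F = ((29−9)/6)² = 11.111
te_G = (4 + 4·5 + 6)/6 = 30/6 = 5; σ²_G = ((6−4)/6)² = 0.111

Forward pass:
ES_A = 0; EF_A = 14
ES_B = 0; EF_B = 2
ES_C = max(EF_A=14, EF_B=2) = 14; EF_C = 14+13 = 27
ES_D = max(EF_A=14, EF_B=2) = 14; EF_D = 14+3 = 17
ES_E = max(EF_A=14, EF_B=2) = 14; EF_E = 14+4 = 18
ES_F = max(EF_A=14, EF_B=2) = 14; EF_F = 14+15 = 29
ES_G = max(EF_C=27, EF_D=17, EF_E=18, EF_F=29) = 29; EF_G = 29+5 = 34
Expected project duration μ = 34 days. Critical path: A → F → G.

Variance along critical path = 0.111 + 11.111 + 0.111 = 11.333; σ = √11.333 = 3.367 days.
Z = (36 − 34) / 3.367 = 0.594
P(T ≤ 36) = Φ(0.594) ≈ 0.724

0.724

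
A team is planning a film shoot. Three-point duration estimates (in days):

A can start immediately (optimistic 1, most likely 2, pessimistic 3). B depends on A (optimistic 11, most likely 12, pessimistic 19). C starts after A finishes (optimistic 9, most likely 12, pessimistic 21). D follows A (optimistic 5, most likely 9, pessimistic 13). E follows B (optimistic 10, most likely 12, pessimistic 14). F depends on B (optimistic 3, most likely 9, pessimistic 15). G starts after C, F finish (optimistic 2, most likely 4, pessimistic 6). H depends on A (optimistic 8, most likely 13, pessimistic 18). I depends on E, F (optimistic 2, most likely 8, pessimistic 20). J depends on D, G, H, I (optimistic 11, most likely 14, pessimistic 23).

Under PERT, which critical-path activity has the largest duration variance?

te_A = (1 + 4·2 + 3)/6 = 12/6 = 2; σ²_A = ((3−1)/6)² = 0.111
te_B = (11 + 4·12 + 19)/6 = 78/6 = 13; σ²_B = ((19−11)/6)² = 1.778
te_C = (9 + 4·12 + 21)/6 = 78/6 = 13; σ²_C = ((21−9)/6)² = 4.000
te_D = (5 + 4·9 + 13)/6 = 54/6 = 9; σ²_D = ((13−5)/6)² = 1.778
te_E = (10 + 4·12 + 14)/6 = 72/6 = 12; σ²_E = ((14−10)/6)² = 0.444
te_F = (3 + 4·9 + 15)/6 = 54/6 = 9; σ²_F = ((15−3)/6)² = 4.000
te_G = (2 + 4·4 + 6)/6 = 24/6 = 4; σ²_G = ((6−2)/6)² = 0.444
te_H = (8 + 4·13 + 18)/6 = 78/6 = 13; σ²_H = ((18−8)/6)² = 2.778
te_I = (2 + 4·8 + 20)/6 = 54/6 = 9; σ²_I = ((20−2)/6)² = 9.000
te_J = (11 + 4·14 + 23)/6 = 90/6 = 15; σ²_J = ((23−11)/6)² = 4.000

Forward pass:
ES_A = 0; EF_A = 2
ES_B = 2; EF_B = 2+13 = 15
ES_C = 2; EF_C = 2+13 = 15
ES_D = 2; EF_D = 2+9 = 11
ES_E = 15; EF_E = 15+12 = 27
ES_F = 15; EF_F = 15+9 = 24
ES_G = max(EF_C=15, EF_F=24) = 24; EF_G = 24+4 = 28
ES_H = 2; EF_H = 2+13 = 15
ES_I = max(EF_E=27, EF_F=24) = 27; EF_I = 27+9 = 36
ES_J = max(EF_D=11, EF_G=28, EF_H=15, EF_I=36) = 36; EF_J = 36+15 = 51
Expected project duration μ = 51 days. Critical path: A → B → E → I → J.

Variances on critical path: σ²_A=0.111, σ²_B=1.778, σ²_E=0.444, σ²_I=9.000, σ²_J=4.000.
Largest is σ²_I = 9.000.

I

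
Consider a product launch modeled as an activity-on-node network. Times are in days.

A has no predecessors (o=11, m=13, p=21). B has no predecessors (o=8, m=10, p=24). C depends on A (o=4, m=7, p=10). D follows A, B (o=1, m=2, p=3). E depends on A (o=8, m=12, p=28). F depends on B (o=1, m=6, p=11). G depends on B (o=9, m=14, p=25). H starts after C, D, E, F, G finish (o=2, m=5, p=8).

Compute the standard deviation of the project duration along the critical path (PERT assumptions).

3.86 days

te_A = (11 + 4·13 + 21)/6 = 84/6 = 14; σ²_A = ((21−11)/6)² = 2.778
te_B = (8 + 4·10 + 24)/6 = 72/6 = 12; σ²_B = ((24−8)/6)² = 7.111
te_C = (4 + 4·7 + 10)/6 = 42/6 = 7; σ²_C = ((10−4)/6)² = 1.000
te_D = (1 + 4·2 + 3)/6 = 12/6 = 2; σ²_D = ((3−1)/6)² = 0.111
te_E = (8 + 4·12 + 28)/6 = 84/6 = 14; σ²_E = ((28−8)/6)² = 11.111
te_F = (1 + 4·6 + 11)/6 = 36/6 = 6; σ²_F = ((11−1)/6)² = 2.778
te_G = (9 + 4·14 + 25)/6 = 90/6 = 15; σ²_G = ((25−9)/6)² = 7.111
te_H = (2 + 4·5 + 8)/6 = 30/6 = 5; σ²_H = ((8−2)/6)² = 1.000

Forward pass:
ES_A = 0; EF_A = 14
ES_B = 0; EF_B = 12
ES_C = 14; EF_C = 14+7 = 21
ES_D = max(EF_A=14, EF_B=12) = 14; EF_D = 14+2 = 16
ES_E = 14; EF_E = 14+14 = 28
ES_F = 12; EF_F = 12+6 = 18
ES_G = 12; EF_G = 12+15 = 27
ES_H = max(EF_C=21, EF_D=16, EF_E=28, EF_F=18, EF_G=27) = 28; EF_H = 28+5 = 33
Expected project duration μ = 33 days. Critical path: A → E → H.

Variance along critical path = 2.778 + 11.111 + 1.000 = 14.889
σ = √14.889 = 3.859 days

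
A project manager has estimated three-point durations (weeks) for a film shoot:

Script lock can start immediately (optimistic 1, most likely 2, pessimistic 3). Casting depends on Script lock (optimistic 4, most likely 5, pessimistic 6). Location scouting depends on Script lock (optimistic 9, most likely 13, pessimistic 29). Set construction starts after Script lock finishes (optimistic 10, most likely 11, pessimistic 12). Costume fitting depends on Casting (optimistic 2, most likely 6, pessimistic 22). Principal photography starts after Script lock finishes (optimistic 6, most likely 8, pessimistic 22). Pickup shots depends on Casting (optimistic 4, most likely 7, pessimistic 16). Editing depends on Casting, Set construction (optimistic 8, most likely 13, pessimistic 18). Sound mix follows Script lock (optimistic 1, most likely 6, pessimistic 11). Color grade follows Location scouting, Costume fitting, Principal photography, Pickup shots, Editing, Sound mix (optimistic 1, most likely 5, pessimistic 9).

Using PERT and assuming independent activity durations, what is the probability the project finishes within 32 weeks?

0.676

te_Script lock = (1 + 4·2 + 3)/6 = 12/6 = 2; σ²_Script lock = ((3−1)/6)² = 0.111
te_Casting = (4 + 4·5 + 6)/6 = 30/6 = 5; σ²_Casting = ((6−4)/6)² = 0.111
te_Location scouting = (9 + 4·13 + 29)/6 = 90/6 = 15; σ²_Location scouting = ((29−9)/6)² = 11.111
te_Set construction = (10 + 4·11 + 12)/6 = 66/6 = 11; σ²_Set construction = ((12−10)/6)² = 0.111
te_Costume fitting = (2 + 4·6 + 22)/6 = 48/6 = 8; σ²_Costume fitting = ((22−2)/6)² = 11.111
te_Principal photography = (6 + 4·8 + 22)/6 = 60/6 = 10; σ²_Principal photography = ((22−6)/6)² = 7.111
te_Pickup shots = (4 + 4·7 + 16)/6 = 48/6 = 8; σ²_Pickup shots = ((16−4)/6)² = 4.000
te_Editing = (8 + 4·13 + 18)/6 = 78/6 = 13; σ²_Editing = ((18−8)/6)² = 2.778
te_Sound mix = (1 + 4·6 + 11)/6 = 36/6 = 6; σ²_Sound mix = ((11−1)/6)² = 2.778
te_Color grade = (1 + 4·5 + 9)/6 = 30/6 = 5; σ²_Color grade = ((9−1)/6)² = 1.778

Forward pass:
ES_Script lock = 0; EF_Script lock = 2
ES_Casting = 2; EF_Casting = 2+5 = 7
ES_Location scouting = 2; EF_Location scouting = 2+15 = 17
ES_Set construction = 2; EF_Set construction = 2+11 = 13
ES_Costume fitting = 7; EF_Costume fitting = 7+8 = 15
ES_Principal photography = 2; EF_Principal photography = 2+10 = 12
ES_Pickup shots = 7; EF_Pickup shots = 7+8 = 15
ES_Editing = max(EF_Casting=7, EF_Set construction=13) = 13; EF_Editing = 13+13 = 26
ES_Sound mix = 2; EF_Sound mix = 2+6 = 8
ES_Color grade = max(EF_Location scouting=17, EF_Costume fitting=15, EF_Principal photography=12, EF_Pickup shots=15, EF_Editing=26, EF_Sound mix=8) = 26; EF_Color grade = 26+5 = 31
Expected project duration μ = 31 weeks. Critical path: Script lock → Set construction → Editing → Color grade.

Variance along critical path = 0.111 + 0.111 + 2.778 + 1.778 = 4.778; σ = √4.778 = 2.186 weeks.
Z = (32 − 31) / 2.186 = 0.457
P(T ≤ 32) = Φ(0.457) ≈ 0.676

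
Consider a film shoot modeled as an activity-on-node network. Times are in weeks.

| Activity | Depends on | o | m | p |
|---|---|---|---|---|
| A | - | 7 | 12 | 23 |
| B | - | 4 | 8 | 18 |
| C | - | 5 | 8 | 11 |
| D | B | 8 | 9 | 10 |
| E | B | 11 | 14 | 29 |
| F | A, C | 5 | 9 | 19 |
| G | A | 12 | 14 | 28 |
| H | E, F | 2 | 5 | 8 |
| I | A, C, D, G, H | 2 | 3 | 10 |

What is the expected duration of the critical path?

te_A = (7 + 4·12 + 23)/6 = 78/6 = 13
te_B = (4 + 4·8 + 18)/6 = 54/6 = 9
te_C = (5 + 4·8 + 11)/6 = 48/6 = 8
te_D = (8 + 4·9 + 10)/6 = 54/6 = 9
te_E = (11 + 4·14 + 29)/6 = 96/6 = 16
te_F = (5 + 4·9 + 19)/6 = 60/6 = 10
te_G = (12 + 4·14 + 28)/6 = 96/6 = 16
te_H = (2 + 4·5 + 8)/6 = 30/6 = 5
te_I = (2 + 4·3 + 10)/6 = 24/6 = 4

Forward pass:
ES_A = 0; EF_A = 13
ES_B = 0; EF_B = 9
ES_C = 0; EF_C = 8
ES_D = 9; EF_D = 9+9 = 18
ES_E = 9; EF_E = 9+16 = 25
ES_F = max(EF_A=13, EF_C=8) = 13; EF_F = 13+10 = 23
ES_G = 13; EF_G = 13+16 = 29
ES_H = max(EF_E=25, EF_F=23) = 25; EF_H = 25+5 = 30
ES_I = max(EF_A=13, EF_C=8, EF_D=18, EF_G=29, EF_H=30) = 30; EF_I = 30+4 = 34
Expected project duration μ = 34 weeks. Critical path: B → E → H → I.

34 weeks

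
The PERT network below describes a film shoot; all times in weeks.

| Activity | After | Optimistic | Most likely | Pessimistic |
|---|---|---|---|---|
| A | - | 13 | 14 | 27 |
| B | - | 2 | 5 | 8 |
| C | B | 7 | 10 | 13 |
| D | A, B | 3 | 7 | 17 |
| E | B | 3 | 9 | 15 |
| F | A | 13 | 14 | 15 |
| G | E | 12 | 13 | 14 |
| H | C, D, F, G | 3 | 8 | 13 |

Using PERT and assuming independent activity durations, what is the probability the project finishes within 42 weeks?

0.917

te_A = (13 + 4·14 + 27)/6 = 96/6 = 16; σ²_A = ((27−13)/6)² = 5.444
te_B = (2 + 4·5 + 8)/6 = 30/6 = 5; σ²_B = ((8−2)/6)² = 1.000
te_C = (7 + 4·10 + 13)/6 = 60/6 = 10; σ²_C = ((13−7)/6)² = 1.000
te_D = (3 + 4·7 + 17)/6 = 48/6 = 8; σ²_D = ((17−3)/6)² = 5.444
te_E = (3 + 4·9 + 15)/6 = 54/6 = 9; σ²_E = ((15−3)/6)² = 4.000
te_F = (13 + 4·14 + 15)/6 = 84/6 = 14; σ²_F = ((15−13)/6)² = 0.111
te_G = (12 + 4·13 + 14)/6 = 78/6 = 13; σ²_G = ((14−12)/6)² = 0.111
te_H = (3 + 4·8 + 13)/6 = 48/6 = 8; σ²_H = ((13−3)/6)² = 2.778

Forward pass:
ES_A = 0; EF_A = 16
ES_B = 0; EF_B = 5
ES_C = 5; EF_C = 5+10 = 15
ES_D = max(EF_A=16, EF_B=5) = 16; EF_D = 16+8 = 24
ES_E = 5; EF_E = 5+9 = 14
ES_F = 16; EF_F = 16+14 = 30
ES_G = 14; EF_G = 14+13 = 27
ES_H = max(EF_C=15, EF_D=24, EF_F=30, EF_G=27) = 30; EF_H = 30+8 = 38
Expected project duration μ = 38 weeks. Critical path: A → F → H.

Variance along critical path = 5.444 + 0.111 + 2.778 = 8.333; σ = √8.333 = 2.887 weeks.
Z = (42 − 38) / 2.887 = 1.386
P(T ≤ 42) = Φ(1.386) ≈ 0.917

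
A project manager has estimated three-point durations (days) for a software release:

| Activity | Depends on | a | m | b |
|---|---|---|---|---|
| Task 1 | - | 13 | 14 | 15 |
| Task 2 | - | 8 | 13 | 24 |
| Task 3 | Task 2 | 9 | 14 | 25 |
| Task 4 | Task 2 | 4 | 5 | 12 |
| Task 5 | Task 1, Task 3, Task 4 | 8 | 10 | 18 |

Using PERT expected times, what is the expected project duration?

40 days

te_Task 1 = (13 + 4·14 + 15)/6 = 84/6 = 14
te_Task 2 = (8 + 4·13 + 24)/6 = 84/6 = 14
te_Task 3 = (9 + 4·14 + 25)/6 = 90/6 = 15
te_Task 4 = (4 + 4·5 + 12)/6 = 36/6 = 6
te_Task 5 = (8 + 4·10 + 18)/6 = 66/6 = 11

Forward pass:
ES_Task 1 = 0; EF_Task 1 = 14
ES_Task 2 = 0; EF_Task 2 = 14
ES_Task 3 = 14; EF_Task 3 = 14+15 = 29
ES_Task 4 = 14; EF_Task 4 = 14+6 = 20
ES_Task 5 = max(EF_Task 1=14, EF_Task 3=29, EF_Task 4=20) = 29; EF_Task 5 = 29+11 = 40
Expected project duration μ = 40 days. Critical path: Task 2 → Task 3 → Task 5.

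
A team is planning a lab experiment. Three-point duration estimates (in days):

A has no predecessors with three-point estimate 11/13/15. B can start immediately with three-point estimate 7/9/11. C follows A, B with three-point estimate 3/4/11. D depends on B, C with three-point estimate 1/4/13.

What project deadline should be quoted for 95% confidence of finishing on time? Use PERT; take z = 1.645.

te_A = (11 + 4·13 + 15)/6 = 78/6 = 13; σ²_A = ((15−11)/6)² = 0.444
te_B = (7 + 4·9 + 11)/6 = 54/6 = 9; σ²_B = ((11−7)/6)² = 0.444
te_C = (3 + 4·4 + 11)/6 = 30/6 = 5; σ²_C = ((11−3)/6)² = 1.778
te_D = (1 + 4·4 + 13)/6 = 30/6 = 5; σ²_D = ((13−1)/6)² = 4.000

Forward pass:
ES_A = 0; EF_A = 13
ES_B = 0; EF_B = 9
ES_C = max(EF_A=13, EF_B=9) = 13; EF_C = 13+5 = 18
ES_D = max(EF_B=9, EF_C=18) = 18; EF_D = 18+5 = 23
Expected project duration μ = 23 days. Critical path: A → C → D.

Variance along critical path = 0.444 + 1.778 + 4.000 = 6.222; σ = 2.494 days.
D = μ + z·σ = 23 + 1.645·2.494 = 27.1 days

27.1 days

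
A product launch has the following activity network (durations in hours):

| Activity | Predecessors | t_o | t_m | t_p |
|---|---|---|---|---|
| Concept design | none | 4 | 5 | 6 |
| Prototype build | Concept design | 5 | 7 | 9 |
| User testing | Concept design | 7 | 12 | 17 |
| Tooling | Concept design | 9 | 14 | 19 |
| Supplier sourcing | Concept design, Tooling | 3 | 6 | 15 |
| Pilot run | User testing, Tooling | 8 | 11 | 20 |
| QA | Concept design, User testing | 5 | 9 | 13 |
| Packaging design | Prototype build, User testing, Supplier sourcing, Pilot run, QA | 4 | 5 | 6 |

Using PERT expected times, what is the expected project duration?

36 hours

te_Concept design = (4 + 4·5 + 6)/6 = 30/6 = 5
te_Prototype build = (5 + 4·7 + 9)/6 = 42/6 = 7
te_User testing = (7 + 4·12 + 17)/6 = 72/6 = 12
te_Tooling = (9 + 4·14 + 19)/6 = 84/6 = 14
te_Supplier sourcing = (3 + 4·6 + 15)/6 = 42/6 = 7
te_Pilot run = (8 + 4·11 + 20)/6 = 72/6 = 12
te_QA = (5 + 4·9 + 13)/6 = 54/6 = 9
te_Packaging design = (4 + 4·5 + 6)/6 = 30/6 = 5

Forward pass:
ES_Concept design = 0; EF_Concept design = 5
ES_Prototype build = 5; EF_Prototype build = 5+7 = 12
ES_User testing = 5; EF_User testing = 5+12 = 17
ES_Tooling = 5; EF_Tooling = 5+14 = 19
ES_Supplier sourcing = max(EF_Concept design=5, EF_Tooling=19) = 19; EF_Supplier sourcing = 19+7 = 26
ES_Pilot run = max(EF_User testing=17, EF_Tooling=19) = 19; EF_Pilot run = 19+12 = 31
ES_QA = max(EF_Concept design=5, EF_User testing=17) = 17; EF_QA = 17+9 = 26
ES_Packaging design = max(EF_Prototype build=12, EF_User testing=17, EF_Supplier sourcing=26, EF_Pilot run=31, EF_QA=26) = 31; EF_Packaging design = 31+5 = 36
Expected project duration μ = 36 hours. Critical path: Concept design → Tooling → Pilot run → Packaging design.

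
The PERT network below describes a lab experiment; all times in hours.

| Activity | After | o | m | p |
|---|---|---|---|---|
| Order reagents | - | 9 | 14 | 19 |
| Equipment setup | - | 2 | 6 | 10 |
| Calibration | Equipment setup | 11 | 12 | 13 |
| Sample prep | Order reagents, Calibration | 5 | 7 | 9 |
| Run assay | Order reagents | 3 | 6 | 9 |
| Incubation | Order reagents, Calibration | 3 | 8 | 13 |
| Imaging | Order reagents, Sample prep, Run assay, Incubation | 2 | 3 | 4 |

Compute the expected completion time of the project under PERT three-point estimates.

te_Order reagents = (9 + 4·14 + 19)/6 = 84/6 = 14
te_Equipment setup = (2 + 4·6 + 10)/6 = 36/6 = 6
te_Calibration = (11 + 4·12 + 13)/6 = 72/6 = 12
te_Sample prep = (5 + 4·7 + 9)/6 = 42/6 = 7
te_Run assay = (3 + 4·6 + 9)/6 = 36/6 = 6
te_Incubation = (3 + 4·8 + 13)/6 = 48/6 = 8
te_Imaging = (2 + 4·3 + 4)/6 = 18/6 = 3

Forward pass:
ES_Order reagents = 0; EF_Order reagents = 14
ES_Equipment setup = 0; EF_Equipment setup = 6
ES_Calibration = 6; EF_Calibration = 6+12 = 18
ES_Sample prep = max(EF_Order reagents=14, EF_Calibration=18) = 18; EF_Sample prep = 18+7 = 25
ES_Run assay = 14; EF_Run assay = 14+6 = 20
ES_Incubation = max(EF_Order reagents=14, EF_Calibration=18) = 18; EF_Incubation = 18+8 = 26
ES_Imaging = max(EF_Order reagents=14, EF_Sample prep=25, EF_Run assay=20, EF_Incubation=26) = 26; EF_Imaging = 26+3 = 29
Expected project duration μ = 29 hours. Critical path: Equipment setup → Calibration → Incubation → Imaging.

29 hours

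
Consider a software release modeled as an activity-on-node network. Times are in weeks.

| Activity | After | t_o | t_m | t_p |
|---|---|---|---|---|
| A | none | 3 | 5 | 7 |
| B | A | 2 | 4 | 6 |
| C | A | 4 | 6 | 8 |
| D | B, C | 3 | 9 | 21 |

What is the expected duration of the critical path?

te_A = (3 + 4·5 + 7)/6 = 30/6 = 5
te_B = (2 + 4·4 + 6)/6 = 24/6 = 4
te_C = (4 + 4·6 + 8)/6 = 36/6 = 6
te_D = (3 + 4·9 + 21)/6 = 60/6 = 10

Forward pass:
ES_A = 0; EF_A = 5
ES_B = 5; EF_B = 5+4 = 9
ES_C = 5; EF_C = 5+6 = 11
ES_D = max(EF_B=9, EF_C=11) = 11; EF_D = 11+10 = 21
Expected project duration μ = 21 weeks. Critical path: A → C → D.

21 weeks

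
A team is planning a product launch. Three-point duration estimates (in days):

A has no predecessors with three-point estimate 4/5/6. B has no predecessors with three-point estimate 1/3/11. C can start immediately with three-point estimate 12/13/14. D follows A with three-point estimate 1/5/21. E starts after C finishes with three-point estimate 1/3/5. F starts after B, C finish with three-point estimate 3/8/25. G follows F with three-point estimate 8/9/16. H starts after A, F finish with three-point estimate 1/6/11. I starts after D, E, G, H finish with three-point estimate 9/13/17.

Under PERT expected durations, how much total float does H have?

4 days

te_A = (4 + 4·5 + 6)/6 = 30/6 = 5
te_B = (1 + 4·3 + 11)/6 = 24/6 = 4
te_C = (12 + 4·13 + 14)/6 = 78/6 = 13
te_D = (1 + 4·5 + 21)/6 = 42/6 = 7
te_E = (1 + 4·3 + 5)/6 = 18/6 = 3
te_F = (3 + 4·8 + 25)/6 = 60/6 = 10
te_G = (8 + 4·9 + 16)/6 = 60/6 = 10
te_H = (1 + 4·6 + 11)/6 = 36/6 = 6
te_I = (9 + 4·13 + 17)/6 = 78/6 = 13

Forward pass:
ES_A = 0; EF_A = 5
ES_B = 0; EF_B = 4
ES_C = 0; EF_C = 13
ES_D = 5; EF_D = 5+7 = 12
ES_E = 13; EF_E = 13+3 = 16
ES_F = max(EF_B=4, EF_C=13) = 13; EF_F = 13+10 = 23
ES_G = 23; EF_G = 23+10 = 33
ES_H = max(EF_A=5, EF_F=23) = 23; EF_H = 23+6 = 29
ES_I = max(EF_D=12, EF_E=16, EF_G=33, EF_H=29) = 33; EF_I = 33+13 = 46
Expected project duration μ = 46 days. Critical path: C → F → G → I.

Backward pass:
LF_I = 46; LS_I = 46−13 = 33
LF_H = LS_I = 33; LS_H = 33−6 = 27
LF_G = LS_I = 33; LS_G = 33−10 = 23
LF_F = min(LS_G=23, LS_H=27) = 23; LS_F = 23−10 = 13
LF_E = LS_I = 33; LS_E = 33−3 = 30
LF_D = LS_I = 33; LS_D = 33−7 = 26
LF_C = min(LS_E=30, LS_F=13) = 13; LS_C = 13−13 = 0
LF_B = LS_F = 13; LS_B = 13−4 = 9
LF_A = min(LS_D=26, LS_H=27) = 26; LS_A = 26−5 = 21
Slack_H = LS_H − ES_H = 27 − 23 = 4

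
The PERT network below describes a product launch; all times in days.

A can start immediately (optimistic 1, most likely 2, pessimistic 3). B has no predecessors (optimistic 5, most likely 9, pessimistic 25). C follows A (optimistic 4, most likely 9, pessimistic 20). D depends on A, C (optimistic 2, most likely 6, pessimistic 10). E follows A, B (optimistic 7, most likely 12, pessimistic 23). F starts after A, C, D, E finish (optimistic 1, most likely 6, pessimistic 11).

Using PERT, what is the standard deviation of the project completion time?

te_A = (1 + 4·2 + 3)/6 = 12/6 = 2; σ²_A = ((3−1)/6)² = 0.111
te_B = (5 + 4·9 + 25)/6 = 66/6 = 11; σ²_B = ((25−5)/6)² = 11.111
te_C = (4 + 4·9 + 20)/6 = 60/6 = 10; σ²_C = ((20−4)/6)² = 7.111
te_D = (2 + 4·6 + 10)/6 = 36/6 = 6; σ²_D = ((10−2)/6)² = 1.778
te_E = (7 + 4·12 + 23)/6 = 78/6 = 13; σ²_E = ((23−7)/6)² = 7.111
te_F = (1 + 4·6 + 11)/6 = 36/6 = 6; σ²_F = ((11−1)/6)² = 2.778

Forward pass:
ES_A = 0; EF_A = 2
ES_B = 0; EF_B = 11
ES_C = 2; EF_C = 2+10 = 12
ES_D = max(EF_A=2, EF_C=12) = 12; EF_D = 12+6 = 18
ES_E = max(EF_A=2, EF_B=11) = 11; EF_E = 11+13 = 24
ES_F = max(EF_A=2, EF_C=12, EF_D=18, EF_E=24) = 24; EF_F = 24+6 = 30
Expected project duration μ = 30 days. Critical path: B → E → F.

Variance along critical path = 11.111 + 7.111 + 2.778 = 21.000
σ = √21.000 = 4.583 days

4.58 days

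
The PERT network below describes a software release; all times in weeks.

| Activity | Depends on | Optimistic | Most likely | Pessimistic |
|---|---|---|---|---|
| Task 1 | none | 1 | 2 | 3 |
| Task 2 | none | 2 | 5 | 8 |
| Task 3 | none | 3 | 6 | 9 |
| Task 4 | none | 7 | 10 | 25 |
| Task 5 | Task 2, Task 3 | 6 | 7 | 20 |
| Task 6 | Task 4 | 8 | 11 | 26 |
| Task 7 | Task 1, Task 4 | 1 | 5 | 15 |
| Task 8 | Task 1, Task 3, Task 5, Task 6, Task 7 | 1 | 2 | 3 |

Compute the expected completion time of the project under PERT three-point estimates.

te_Task 1 = (1 + 4·2 + 3)/6 = 12/6 = 2
te_Task 2 = (2 + 4·5 + 8)/6 = 30/6 = 5
te_Task 3 = (3 + 4·6 + 9)/6 = 36/6 = 6
te_Task 4 = (7 + 4·10 + 25)/6 = 72/6 = 12
te_Task 5 = (6 + 4·7 + 20)/6 = 54/6 = 9
te_Task 6 = (8 + 4·11 + 26)/6 = 78/6 = 13
te_Task 7 = (1 + 4·5 + 15)/6 = 36/6 = 6
te_Task 8 = (1 + 4·2 + 3)/6 = 12/6 = 2

Forward pass:
ES_Task 1 = 0; EF_Task 1 = 2
ES_Task 2 = 0; EF_Task 2 = 5
ES_Task 3 = 0; EF_Task 3 = 6
ES_Task 4 = 0; EF_Task 4 = 12
ES_Task 5 = max(EF_Task 2=5, EF_Task 3=6) = 6; EF_Task 5 = 6+9 = 15
ES_Task 6 = 12; EF_Task 6 = 12+13 = 25
ES_Task 7 = max(EF_Task 1=2, EF_Task 4=12) = 12; EF_Task 7 = 12+6 = 18
ES_Task 8 = max(EF_Task 1=2, EF_Task 3=6, EF_Task 5=15, EF_Task 6=25, EF_Task 7=18) = 25; EF_Task 8 = 25+2 = 27
Expected project duration μ = 27 weeks. Critical path: Task 4 → Task 6 → Task 8.

27 weeks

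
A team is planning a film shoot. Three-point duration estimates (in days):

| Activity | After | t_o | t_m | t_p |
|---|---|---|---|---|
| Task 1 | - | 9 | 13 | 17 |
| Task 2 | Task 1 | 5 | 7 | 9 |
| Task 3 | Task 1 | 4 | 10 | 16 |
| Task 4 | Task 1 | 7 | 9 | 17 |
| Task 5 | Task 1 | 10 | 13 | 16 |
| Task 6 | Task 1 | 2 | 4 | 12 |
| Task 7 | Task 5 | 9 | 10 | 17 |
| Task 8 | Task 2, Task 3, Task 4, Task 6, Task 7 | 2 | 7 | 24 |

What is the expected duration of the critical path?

te_Task 1 = (9 + 4·13 + 17)/6 = 78/6 = 13
te_Task 2 = (5 + 4·7 + 9)/6 = 42/6 = 7
te_Task 3 = (4 + 4·10 + 16)/6 = 60/6 = 10
te_Task 4 = (7 + 4·9 + 17)/6 = 60/6 = 10
te_Task 5 = (10 + 4·13 + 16)/6 = 78/6 = 13
te_Task 6 = (2 + 4·4 + 12)/6 = 30/6 = 5
te_Task 7 = (9 + 4·10 + 17)/6 = 66/6 = 11
te_Task 8 = (2 + 4·7 + 24)/6 = 54/6 = 9

Forward pass:
ES_Task 1 = 0; EF_Task 1 = 13
ES_Task 2 = 13; EF_Task 2 = 13+7 = 20
ES_Task 3 = 13; EF_Task 3 = 13+10 = 23
ES_Task 4 = 13; EF_Task 4 = 13+10 = 23
ES_Task 5 = 13; EF_Task 5 = 13+13 = 26
ES_Task 6 = 13; EF_Task 6 = 13+5 = 18
ES_Task 7 = 26; EF_Task 7 = 26+11 = 37
ES_Task 8 = max(EF_Task 2=20, EF_Task 3=23, EF_Task 4=23, EF_Task 6=18, EF_Task 7=37) = 37; EF_Task 8 = 37+9 = 46
Expected project duration μ = 46 days. Critical path: Task 1 → Task 5 → Task 7 → Task 8.

46 days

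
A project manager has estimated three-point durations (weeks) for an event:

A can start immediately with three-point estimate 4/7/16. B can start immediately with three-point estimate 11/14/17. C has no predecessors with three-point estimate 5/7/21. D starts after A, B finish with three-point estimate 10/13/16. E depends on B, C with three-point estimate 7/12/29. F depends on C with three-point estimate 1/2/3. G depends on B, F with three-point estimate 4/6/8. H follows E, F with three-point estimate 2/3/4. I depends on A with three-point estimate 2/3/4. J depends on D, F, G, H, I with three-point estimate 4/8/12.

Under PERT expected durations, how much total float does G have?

11 weeks

te_A = (4 + 4·7 + 16)/6 = 48/6 = 8
te_B = (11 + 4·14 + 17)/6 = 84/6 = 14
te_C = (5 + 4·7 + 21)/6 = 54/6 = 9
te_D = (10 + 4·13 + 16)/6 = 78/6 = 13
te_E = (7 + 4·12 + 29)/6 = 84/6 = 14
te_F = (1 + 4·2 + 3)/6 = 12/6 = 2
te_G = (4 + 4·6 + 8)/6 = 36/6 = 6
te_H = (2 + 4·3 + 4)/6 = 18/6 = 3
te_I = (2 + 4·3 + 4)/6 = 18/6 = 3
te_J = (4 + 4·8 + 12)/6 = 48/6 = 8

Forward pass:
ES_A = 0; EF_A = 8
ES_B = 0; EF_B = 14
ES_C = 0; EF_C = 9
ES_D = max(EF_A=8, EF_B=14) = 14; EF_D = 14+13 = 27
ES_E = max(EF_B=14, EF_C=9) = 14; EF_E = 14+14 = 28
ES_F = 9; EF_F = 9+2 = 11
ES_G = max(EF_B=14, EF_F=11) = 14; EF_G = 14+6 = 20
ES_H = max(EF_E=28, EF_F=11) = 28; EF_H = 28+3 = 31
ES_I = 8; EF_I = 8+3 = 11
ES_J = max(EF_D=27, EF_F=11, EF_G=20, EF_H=31, EF_I=11) = 31; EF_J = 31+8 = 39
Expected project duration μ = 39 weeks. Critical path: B → E → H → J.

Backward pass:
LF_J = 39; LS_J = 39−8 = 31
LF_I = LS_J = 31; LS_I = 31−3 = 28
LF_H = LS_J = 31; LS_H = 31−3 = 28
LF_G = LS_J = 31; LS_G = 31−6 = 25
LF_F = min(LS_G=25, LS_H=28, LS_J=31) = 25; LS_F = 25−2 = 23
LF_E = LS_H = 28; LS_E = 28−14 = 14
LF_D = LS_J = 31; LS_D = 31−13 = 18
LF_C = min(LS_E=14, LS_F=23) = 14; LS_C = 14−9 = 5
LF_B = min(LS_D=18, LS_E=14, LS_G=25) = 14; LS_B = 14−14 = 0
LF_A = min(LS_D=18, LS_I=28) = 18; LS_A = 18−8 = 10
Slack_G = LS_G − ES_G = 25 − 14 = 11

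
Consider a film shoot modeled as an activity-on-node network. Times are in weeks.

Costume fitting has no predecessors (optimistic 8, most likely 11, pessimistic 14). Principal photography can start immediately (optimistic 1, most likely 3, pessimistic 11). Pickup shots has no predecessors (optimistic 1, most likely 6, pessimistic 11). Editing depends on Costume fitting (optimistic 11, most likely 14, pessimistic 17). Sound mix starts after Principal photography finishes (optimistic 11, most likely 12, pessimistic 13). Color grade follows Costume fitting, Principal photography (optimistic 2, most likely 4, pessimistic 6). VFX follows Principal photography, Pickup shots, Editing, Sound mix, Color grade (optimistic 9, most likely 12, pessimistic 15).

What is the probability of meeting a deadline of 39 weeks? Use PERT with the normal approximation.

te_Costume fitting = (8 + 4·11 + 14)/6 = 66/6 = 11; σ²_Costume fitting = ((14−8)/6)² = 1.000
te_Principal photography = (1 + 4·3 + 11)/6 = 24/6 = 4; σ²_Principal photography = ((11−1)/6)² = 2.778
te_Pickup shots = (1 + 4·6 + 11)/6 = 36/6 = 6; σ²_Pickup shots = ((11−1)/6)² = 2.778
te_Editing = (11 + 4·14 + 17)/6 = 84/6 = 14; σ²_Editing = ((17−11)/6)² = 1.000
te_Sound mix = (11 + 4·12 + 13)/6 = 72/6 = 12; σ²_Sound mix = ((13−11)/6)² = 0.111
te_Color grade = (2 + 4·4 + 6)/6 = 24/6 = 4; σ²_Color grade = ((6−2)/6)² = 0.444
te_VFX = (9 + 4·12 + 15)/6 = 72/6 = 12; σ²_VFX = ((15−9)/6)² = 1.000

Forward pass:
ES_Costume fitting = 0; EF_Costume fitting = 11
ES_Principal photography = 0; EF_Principal photography = 4
ES_Pickup shots = 0; EF_Pickup shots = 6
ES_Editing = 11; EF_Editing = 11+14 = 25
ES_Sound mix = 4; EF_Sound mix = 4+12 = 16
ES_Color grade = max(EF_Costume fitting=11, EF_Principal photography=4) = 11; EF_Color grade = 11+4 = 15
ES_VFX = max(EF_Principal photography=4, EF_Pickup shots=6, EF_Editing=25, EF_Sound mix=16, EF_Color grade=15) = 25; EF_VFX = 25+12 = 37
Expected project duration μ = 37 weeks. Critical path: Costume fitting → Editing → VFX.

Variance along critical path = 1.000 + 1.000 + 1.000 = 3.000; σ = √3.000 = 1.732 weeks.
Z = (39 − 37) / 1.732 = 1.155
P(T ≤ 39) = Φ(1.155) ≈ 0.876

0.876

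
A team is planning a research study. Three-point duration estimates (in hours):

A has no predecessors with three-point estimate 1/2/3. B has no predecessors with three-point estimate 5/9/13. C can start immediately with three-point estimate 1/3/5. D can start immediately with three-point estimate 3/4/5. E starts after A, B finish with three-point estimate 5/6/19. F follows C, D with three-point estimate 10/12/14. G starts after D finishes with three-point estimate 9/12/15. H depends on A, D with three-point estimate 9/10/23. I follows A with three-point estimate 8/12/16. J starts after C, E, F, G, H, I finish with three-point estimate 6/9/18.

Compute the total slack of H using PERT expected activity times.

1 hours

te_A = (1 + 4·2 + 3)/6 = 12/6 = 2
te_B = (5 + 4·9 + 13)/6 = 54/6 = 9
te_C = (1 + 4·3 + 5)/6 = 18/6 = 3
te_D = (3 + 4·4 + 5)/6 = 24/6 = 4
te_E = (5 + 4·6 + 19)/6 = 48/6 = 8
te_F = (10 + 4·12 + 14)/6 = 72/6 = 12
te_G = (9 + 4·12 + 15)/6 = 72/6 = 12
te_H = (9 + 4·10 + 23)/6 = 72/6 = 12
te_I = (8 + 4·12 + 16)/6 = 72/6 = 12
te_J = (6 + 4·9 + 18)/6 = 60/6 = 10

Forward pass:
ES_A = 0; EF_A = 2
ES_B = 0; EF_B = 9
ES_C = 0; EF_C = 3
ES_D = 0; EF_D = 4
ES_E = max(EF_A=2, EF_B=9) = 9; EF_E = 9+8 = 17
ES_F = max(EF_C=3, EF_D=4) = 4; EF_F = 4+12 = 16
ES_G = 4; EF_G = 4+12 = 16
ES_H = max(EF_A=2, EF_D=4) = 4; EF_H = 4+12 = 16
ES_I = 2; EF_I = 2+12 = 14
ES_J = max(EF_C=3, EF_E=17, EF_F=16, EF_G=16, EF_H=16, EF_I=14) = 17; EF_J = 17+10 = 27
Expected project duration μ = 27 hours. Critical path: B → E → J.

Backward pass:
LF_J = 27; LS_J = 27−10 = 17
LF_I = LS_J = 17; LS_I = 17−12 = 5
LF_H = LS_J = 17; LS_H = 17−12 = 5
LF_G = LS_J = 17; LS_G = 17−12 = 5
LF_F = LS_J = 17; LS_F = 17−12 = 5
LF_E = LS_J = 17; LS_E = 17−8 = 9
LF_D = min(LS_F=5, LS_G=5, LS_H=5) = 5; LS_D = 5−4 = 1
LF_C = min(LS_F=5, LS_J=17) = 5; LS_C = 5−3 = 2
LF_B = LS_E = 9; LS_B = 9−9 = 0
LF_A = min(LS_E=9, LS_H=5, LS_I=5) = 5; LS_A = 5−2 = 3
Slack_H = LS_H − ES_H = 5 − 4 = 1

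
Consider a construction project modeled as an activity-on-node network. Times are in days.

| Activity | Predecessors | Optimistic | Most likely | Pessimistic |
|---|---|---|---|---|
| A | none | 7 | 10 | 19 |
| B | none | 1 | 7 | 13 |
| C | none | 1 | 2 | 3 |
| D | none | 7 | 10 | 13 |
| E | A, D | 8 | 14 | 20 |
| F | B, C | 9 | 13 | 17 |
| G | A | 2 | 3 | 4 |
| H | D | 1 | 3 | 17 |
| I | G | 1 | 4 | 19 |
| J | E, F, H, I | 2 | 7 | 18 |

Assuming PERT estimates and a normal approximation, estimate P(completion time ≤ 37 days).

te_A = (7 + 4·10 + 19)/6 = 66/6 = 11; σ²_A = ((19−7)/6)² = 4.000
te_B = (1 + 4·7 + 13)/6 = 42/6 = 7; σ²_B = ((13−1)/6)² = 4.000
te_C = (1 + 4·2 + 3)/6 = 12/6 = 2; σ²_C = ((3−1)/6)² = 0.111
te_D = (7 + 4·10 + 13)/6 = 60/6 = 10; σ²_D = ((13−7)/6)² = 1.000
te_E = (8 + 4·14 + 20)/6 = 84/6 = 14; σ²_E = ((20−8)/6)² = 4.000
te_F = (9 + 4·13 + 17)/6 = 78/6 = 13; σ²_F = ((17−9)/6)² = 1.778
te_G = (2 + 4·3 + 4)/6 = 18/6 = 3; σ²_G = ((4−2)/6)² = 0.111
te_H = (1 + 4·3 + 17)/6 = 30/6 = 5; σ²_H = ((17−1)/6)² = 7.111
te_I = (1 + 4·4 + 19)/6 = 36/6 = 6; σ²_I = ((19−1)/6)² = 9.000
te_J = (2 + 4·7 + 18)/6 = 48/6 = 8; σ²_J = ((18−2)/6)² = 7.111

Forward pass:
ES_A = 0; EF_A = 11
ES_B = 0; EF_B = 7
ES_C = 0; EF_C = 2
ES_D = 0; EF_D = 10
ES_E = max(EF_A=11, EF_D=10) = 11; EF_E = 11+14 = 25
ES_F = max(EF_B=7, EF_C=2) = 7; EF_F = 7+13 = 20
ES_G = 11; EF_G = 11+3 = 14
ES_H = 10; EF_H = 10+5 = 15
ES_I = 14; EF_I = 14+6 = 20
ES_J = max(EF_E=25, EF_F=20, EF_H=15, EF_I=20) = 25; EF_J = 25+8 = 33
Expected project duration μ = 33 days. Critical path: A → E → J.

Variance along critical path = 4.000 + 4.000 + 7.111 = 15.111; σ = √15.111 = 3.887 days.
Z = (37 − 33) / 3.887 = 1.029
P(T ≤ 37) = Φ(1.029) ≈ 0.848

0.848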